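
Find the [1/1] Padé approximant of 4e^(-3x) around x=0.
(4 - 6*x)/(3*x/2 + 1)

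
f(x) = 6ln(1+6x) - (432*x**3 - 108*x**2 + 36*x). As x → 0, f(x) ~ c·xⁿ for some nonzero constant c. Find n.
4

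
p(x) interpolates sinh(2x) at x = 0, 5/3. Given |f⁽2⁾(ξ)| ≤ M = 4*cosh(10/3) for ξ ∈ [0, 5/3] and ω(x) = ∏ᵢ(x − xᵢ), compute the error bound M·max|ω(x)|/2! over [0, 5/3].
25*cosh(10/3)/18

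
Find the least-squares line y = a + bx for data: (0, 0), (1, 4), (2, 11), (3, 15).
a = -3/10, b = 26/5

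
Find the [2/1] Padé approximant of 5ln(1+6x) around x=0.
30*x*(x + 1)/(4*x + 1)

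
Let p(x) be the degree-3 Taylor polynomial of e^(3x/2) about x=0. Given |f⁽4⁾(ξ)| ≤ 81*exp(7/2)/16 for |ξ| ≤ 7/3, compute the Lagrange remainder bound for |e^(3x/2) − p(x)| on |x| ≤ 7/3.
2401*exp(7/2)/384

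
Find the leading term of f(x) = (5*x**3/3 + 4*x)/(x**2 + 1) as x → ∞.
5*x/3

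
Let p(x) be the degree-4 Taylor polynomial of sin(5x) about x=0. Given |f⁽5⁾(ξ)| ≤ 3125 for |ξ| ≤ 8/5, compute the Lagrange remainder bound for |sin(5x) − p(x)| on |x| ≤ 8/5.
4096/15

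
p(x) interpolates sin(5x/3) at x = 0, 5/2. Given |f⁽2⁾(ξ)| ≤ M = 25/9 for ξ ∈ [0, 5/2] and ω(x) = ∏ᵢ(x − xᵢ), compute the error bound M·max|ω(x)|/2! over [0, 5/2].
625/288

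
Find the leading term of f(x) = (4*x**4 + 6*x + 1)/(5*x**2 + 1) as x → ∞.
4*x**2/5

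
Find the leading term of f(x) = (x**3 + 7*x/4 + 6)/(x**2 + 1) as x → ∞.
x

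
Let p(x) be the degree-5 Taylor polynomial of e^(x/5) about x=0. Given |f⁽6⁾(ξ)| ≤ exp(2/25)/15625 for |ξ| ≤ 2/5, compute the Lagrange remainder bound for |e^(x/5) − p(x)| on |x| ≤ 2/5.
4*exp(2/25)/10986328125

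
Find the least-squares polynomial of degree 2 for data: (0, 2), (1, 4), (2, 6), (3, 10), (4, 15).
15/7 + (32/35)x + (4/7)x²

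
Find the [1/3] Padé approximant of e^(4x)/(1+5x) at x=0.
(16*x/11 + 1)/(392*x**3/33 - 116*x**2/11 + 27*x/11 + 1)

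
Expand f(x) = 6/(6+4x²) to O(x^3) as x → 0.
1 - 2*x**2/3 + O(x**3)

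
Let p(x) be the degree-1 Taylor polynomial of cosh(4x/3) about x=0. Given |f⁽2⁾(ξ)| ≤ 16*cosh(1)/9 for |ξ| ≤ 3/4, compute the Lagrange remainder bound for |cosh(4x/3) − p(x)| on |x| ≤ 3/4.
cosh(1)/2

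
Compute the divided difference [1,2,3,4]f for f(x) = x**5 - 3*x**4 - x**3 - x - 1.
34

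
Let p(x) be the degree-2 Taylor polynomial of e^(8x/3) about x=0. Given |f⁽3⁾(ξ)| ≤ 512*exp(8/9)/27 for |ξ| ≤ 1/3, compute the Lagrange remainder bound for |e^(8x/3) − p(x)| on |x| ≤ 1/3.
256*exp(8/9)/2187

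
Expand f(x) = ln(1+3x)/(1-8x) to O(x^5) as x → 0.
3*x + 39*x**2/2 + 165*x**3 + 5199*x**4/4 + O(x**5)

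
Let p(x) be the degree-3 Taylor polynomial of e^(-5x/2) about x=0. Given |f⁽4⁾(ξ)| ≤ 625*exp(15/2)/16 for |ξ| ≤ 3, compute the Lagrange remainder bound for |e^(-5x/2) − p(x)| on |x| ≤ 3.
16875*exp(15/2)/128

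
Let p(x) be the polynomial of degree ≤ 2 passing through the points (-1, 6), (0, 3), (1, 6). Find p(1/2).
15/4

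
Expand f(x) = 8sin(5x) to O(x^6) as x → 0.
40*x - 500*x**3/3 + 625*x**5/3 + O(x**6)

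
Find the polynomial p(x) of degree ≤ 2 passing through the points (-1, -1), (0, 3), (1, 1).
-3*x**2 + x + 3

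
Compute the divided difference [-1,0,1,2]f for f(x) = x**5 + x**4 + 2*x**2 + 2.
7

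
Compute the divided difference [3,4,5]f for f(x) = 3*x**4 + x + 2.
291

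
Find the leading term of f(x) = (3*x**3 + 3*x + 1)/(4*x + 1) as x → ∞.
3*x**2/4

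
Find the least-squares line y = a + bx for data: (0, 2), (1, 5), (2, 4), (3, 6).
a = 13/5, b = 11/10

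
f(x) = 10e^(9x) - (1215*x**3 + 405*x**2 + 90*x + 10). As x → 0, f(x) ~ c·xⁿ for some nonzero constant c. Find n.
4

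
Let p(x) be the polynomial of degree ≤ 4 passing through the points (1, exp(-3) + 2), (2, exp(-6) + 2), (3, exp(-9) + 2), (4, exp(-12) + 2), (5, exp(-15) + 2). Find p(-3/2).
(-8580*exp(9) - 5460*exp(3) + 1155 + 10010*exp(6) + 3003*exp(12) + 256*exp(15))*exp(-15)/128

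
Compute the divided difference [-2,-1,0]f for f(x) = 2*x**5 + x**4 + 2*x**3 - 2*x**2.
-31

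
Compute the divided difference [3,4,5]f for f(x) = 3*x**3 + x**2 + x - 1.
37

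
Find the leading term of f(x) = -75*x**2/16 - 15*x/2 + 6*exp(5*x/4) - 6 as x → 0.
125*x**3/64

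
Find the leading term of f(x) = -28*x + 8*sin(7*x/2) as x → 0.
-343*x**3/6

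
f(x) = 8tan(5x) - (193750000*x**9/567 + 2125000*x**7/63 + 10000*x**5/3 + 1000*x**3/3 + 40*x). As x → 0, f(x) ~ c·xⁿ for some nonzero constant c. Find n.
11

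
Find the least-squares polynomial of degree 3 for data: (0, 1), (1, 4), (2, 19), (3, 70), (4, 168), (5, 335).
7/6 + (179/252)x + (-127/84)x² + (53/18)x³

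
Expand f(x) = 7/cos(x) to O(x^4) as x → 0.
7 + 7*x**2/2 + O(x**4)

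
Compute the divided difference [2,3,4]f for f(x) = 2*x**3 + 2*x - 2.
18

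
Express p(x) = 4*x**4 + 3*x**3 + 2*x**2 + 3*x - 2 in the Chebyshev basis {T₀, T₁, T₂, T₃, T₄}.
(1/2)T₀ + (21/4)T₁ + (3)T₂ + (3/4)T₃ + (1/2)T₄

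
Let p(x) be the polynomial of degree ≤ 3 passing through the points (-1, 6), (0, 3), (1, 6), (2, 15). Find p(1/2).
15/4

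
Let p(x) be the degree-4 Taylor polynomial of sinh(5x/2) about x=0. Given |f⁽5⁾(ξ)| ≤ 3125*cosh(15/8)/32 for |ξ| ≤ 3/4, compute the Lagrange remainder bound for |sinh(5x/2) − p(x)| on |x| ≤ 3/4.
50625*cosh(15/8)/262144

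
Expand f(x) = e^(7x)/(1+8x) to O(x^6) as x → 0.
1 - x + 65*x**2/2 - 1217*x**3/6 + 41345*x**4/24 - 1636993*x**5/120 + O(x**6)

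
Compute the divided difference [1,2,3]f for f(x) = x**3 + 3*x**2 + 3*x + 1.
9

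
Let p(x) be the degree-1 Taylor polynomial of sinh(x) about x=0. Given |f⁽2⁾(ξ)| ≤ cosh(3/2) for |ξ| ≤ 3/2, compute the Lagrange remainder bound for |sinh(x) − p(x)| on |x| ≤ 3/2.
9*cosh(3/2)/8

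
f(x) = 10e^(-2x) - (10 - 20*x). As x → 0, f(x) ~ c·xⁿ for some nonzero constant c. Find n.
2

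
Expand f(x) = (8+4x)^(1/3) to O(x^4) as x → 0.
2 + x/3 - x**2/18 + 5*x**3/324 + O(x**4)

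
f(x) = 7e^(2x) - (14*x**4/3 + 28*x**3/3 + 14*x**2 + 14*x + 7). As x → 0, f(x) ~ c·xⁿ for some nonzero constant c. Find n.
5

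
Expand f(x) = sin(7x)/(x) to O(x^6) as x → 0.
7 - 343*x**2/6 + 16807*x**4/120 + O(x**6)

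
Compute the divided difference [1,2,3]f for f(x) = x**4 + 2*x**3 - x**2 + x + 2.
36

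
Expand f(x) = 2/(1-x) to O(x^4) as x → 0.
2 + 2*x + 2*x**2 + 2*x**3 + O(x**4)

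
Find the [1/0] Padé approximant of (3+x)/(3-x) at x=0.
2*x/3 + 1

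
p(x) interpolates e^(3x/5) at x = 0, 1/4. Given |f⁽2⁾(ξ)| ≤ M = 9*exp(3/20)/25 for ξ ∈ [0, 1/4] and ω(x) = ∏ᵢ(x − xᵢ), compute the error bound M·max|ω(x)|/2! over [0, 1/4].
9*exp(3/20)/3200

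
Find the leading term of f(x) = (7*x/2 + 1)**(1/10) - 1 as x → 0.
7*x/20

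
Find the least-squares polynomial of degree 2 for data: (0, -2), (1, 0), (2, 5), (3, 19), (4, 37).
-61/35 + (-141/70)x + (41/14)x²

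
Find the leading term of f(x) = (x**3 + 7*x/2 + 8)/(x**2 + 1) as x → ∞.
x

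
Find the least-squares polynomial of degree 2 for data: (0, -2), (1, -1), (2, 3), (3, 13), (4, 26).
-67/35 + (-11/7)x + (15/7)x²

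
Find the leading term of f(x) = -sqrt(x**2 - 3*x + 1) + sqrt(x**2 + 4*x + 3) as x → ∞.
7/2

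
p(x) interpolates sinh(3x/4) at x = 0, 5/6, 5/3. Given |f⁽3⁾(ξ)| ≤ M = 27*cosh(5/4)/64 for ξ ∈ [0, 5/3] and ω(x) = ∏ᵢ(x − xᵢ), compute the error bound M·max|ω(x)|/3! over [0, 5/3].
125*sqrt(3)*cosh(5/4)/13824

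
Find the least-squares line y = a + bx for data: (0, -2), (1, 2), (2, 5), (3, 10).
a = -21/10, b = 39/10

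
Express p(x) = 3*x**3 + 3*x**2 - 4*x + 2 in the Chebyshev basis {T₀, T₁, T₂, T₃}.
(7/2)T₀ + (-7/4)T₁ + (3/2)T₂ + (3/4)T₃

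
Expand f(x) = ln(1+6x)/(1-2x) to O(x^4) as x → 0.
6*x - 6*x**2 + 60*x**3 + O(x**4)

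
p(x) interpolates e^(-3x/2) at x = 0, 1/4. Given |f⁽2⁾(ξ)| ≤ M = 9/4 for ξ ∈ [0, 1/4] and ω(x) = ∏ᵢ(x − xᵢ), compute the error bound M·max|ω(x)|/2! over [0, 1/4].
9/512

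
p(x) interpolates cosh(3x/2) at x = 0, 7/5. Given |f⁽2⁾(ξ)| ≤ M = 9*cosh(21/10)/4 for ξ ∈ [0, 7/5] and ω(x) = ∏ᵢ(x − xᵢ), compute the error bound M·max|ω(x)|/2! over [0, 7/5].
441*cosh(21/10)/800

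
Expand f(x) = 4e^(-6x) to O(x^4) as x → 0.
4 - 24*x + 72*x**2 - 144*x**3 + O(x**4)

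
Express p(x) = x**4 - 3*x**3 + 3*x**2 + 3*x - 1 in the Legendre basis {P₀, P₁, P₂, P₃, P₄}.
(1/5)P₀ + (6/5)P₁ + (18/7)P₂ + (-6/5)P₃ + (8/35)P₄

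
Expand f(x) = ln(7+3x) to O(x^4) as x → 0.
log(7) + 3*x/7 - 9*x**2/98 + 9*x**3/343 + O(x**4)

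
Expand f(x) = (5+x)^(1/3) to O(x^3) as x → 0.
5**(1/3) + 5**(1/3)*x/15 - 5**(1/3)*x**2/225 + O(x**3)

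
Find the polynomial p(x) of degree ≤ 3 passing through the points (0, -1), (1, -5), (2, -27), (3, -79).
-2*x**3 - 3*x**2 + x - 1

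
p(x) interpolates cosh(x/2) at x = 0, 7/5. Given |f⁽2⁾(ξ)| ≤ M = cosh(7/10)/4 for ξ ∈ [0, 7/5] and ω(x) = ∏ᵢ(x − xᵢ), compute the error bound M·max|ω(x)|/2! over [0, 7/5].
49*cosh(7/10)/800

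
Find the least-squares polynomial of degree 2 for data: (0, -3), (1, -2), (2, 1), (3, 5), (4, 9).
-16/5 + (11/10)x + (1/2)x²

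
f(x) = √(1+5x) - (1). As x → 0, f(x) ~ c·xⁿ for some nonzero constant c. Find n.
1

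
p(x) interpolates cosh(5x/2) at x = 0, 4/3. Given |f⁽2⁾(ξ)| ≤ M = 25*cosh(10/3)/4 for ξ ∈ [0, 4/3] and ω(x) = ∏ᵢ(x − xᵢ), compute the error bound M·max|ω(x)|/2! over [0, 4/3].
25*cosh(10/3)/18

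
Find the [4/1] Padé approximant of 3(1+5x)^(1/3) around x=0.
(625*x**4/81 - 200*x**3/27 + 10*x**2 + 16*x + 3)/(11*x/3 + 1)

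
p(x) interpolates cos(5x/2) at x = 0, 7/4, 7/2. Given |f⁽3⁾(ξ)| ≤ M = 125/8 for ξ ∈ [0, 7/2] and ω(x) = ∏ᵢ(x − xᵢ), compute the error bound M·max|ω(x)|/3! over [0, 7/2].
42875*sqrt(3)/13824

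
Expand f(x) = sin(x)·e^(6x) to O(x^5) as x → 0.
x + 6*x**2 + 107*x**3/6 + 35*x**4 + O(x**5)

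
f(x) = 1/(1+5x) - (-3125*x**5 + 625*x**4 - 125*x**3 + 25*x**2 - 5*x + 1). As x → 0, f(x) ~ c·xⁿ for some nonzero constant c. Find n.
6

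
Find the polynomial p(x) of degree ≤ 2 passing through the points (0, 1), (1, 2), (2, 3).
x + 1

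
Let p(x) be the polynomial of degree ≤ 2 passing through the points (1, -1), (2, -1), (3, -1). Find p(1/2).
-1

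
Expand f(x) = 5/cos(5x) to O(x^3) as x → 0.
5 + 125*x**2/2 + O(x**3)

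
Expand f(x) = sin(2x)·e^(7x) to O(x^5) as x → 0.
2*x + 14*x**2 + 143*x**3/3 + 105*x**4 + O(x**5)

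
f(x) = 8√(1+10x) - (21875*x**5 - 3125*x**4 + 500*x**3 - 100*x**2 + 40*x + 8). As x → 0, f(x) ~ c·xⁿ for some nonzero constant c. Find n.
6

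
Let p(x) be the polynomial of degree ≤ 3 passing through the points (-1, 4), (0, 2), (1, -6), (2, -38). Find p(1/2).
-1/8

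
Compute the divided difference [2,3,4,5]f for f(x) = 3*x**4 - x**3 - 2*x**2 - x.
41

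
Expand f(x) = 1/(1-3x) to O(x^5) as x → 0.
1 + 3*x + 9*x**2 + 27*x**3 + 81*x**4 + O(x**5)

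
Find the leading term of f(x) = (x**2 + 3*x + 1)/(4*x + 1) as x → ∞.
x/4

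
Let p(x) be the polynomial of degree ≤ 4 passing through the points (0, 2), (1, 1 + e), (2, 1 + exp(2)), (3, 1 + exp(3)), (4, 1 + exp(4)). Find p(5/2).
-5*exp(4)/128 - 5*e/32 + 131/128 + 45*exp(2)/64 + 15*exp(3)/32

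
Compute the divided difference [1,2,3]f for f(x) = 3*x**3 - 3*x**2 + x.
15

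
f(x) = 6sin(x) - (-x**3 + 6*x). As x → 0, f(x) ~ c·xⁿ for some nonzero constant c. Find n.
5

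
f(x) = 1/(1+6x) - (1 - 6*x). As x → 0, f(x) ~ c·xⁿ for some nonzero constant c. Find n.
2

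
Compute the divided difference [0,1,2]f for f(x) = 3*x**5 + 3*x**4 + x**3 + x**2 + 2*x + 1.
70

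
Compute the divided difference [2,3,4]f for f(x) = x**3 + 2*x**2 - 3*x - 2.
11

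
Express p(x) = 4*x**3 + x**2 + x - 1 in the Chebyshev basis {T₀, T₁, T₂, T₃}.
(-1/2)T₀ + (4)T₁ + (1/2)T₂ + T₃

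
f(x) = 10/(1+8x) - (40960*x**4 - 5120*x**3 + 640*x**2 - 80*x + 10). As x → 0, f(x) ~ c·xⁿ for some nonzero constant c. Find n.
5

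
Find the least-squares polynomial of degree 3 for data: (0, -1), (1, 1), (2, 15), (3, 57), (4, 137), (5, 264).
-46/63 + (-502/189)x + (59/36)x² + (205/108)x³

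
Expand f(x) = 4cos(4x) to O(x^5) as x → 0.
4 - 32*x**2 + 128*x**4/3 + O(x**5)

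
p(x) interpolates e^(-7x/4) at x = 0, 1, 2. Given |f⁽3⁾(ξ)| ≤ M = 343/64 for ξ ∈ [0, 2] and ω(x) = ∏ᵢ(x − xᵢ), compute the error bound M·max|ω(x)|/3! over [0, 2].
343*sqrt(3)/1728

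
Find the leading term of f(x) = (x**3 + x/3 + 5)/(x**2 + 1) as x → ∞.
x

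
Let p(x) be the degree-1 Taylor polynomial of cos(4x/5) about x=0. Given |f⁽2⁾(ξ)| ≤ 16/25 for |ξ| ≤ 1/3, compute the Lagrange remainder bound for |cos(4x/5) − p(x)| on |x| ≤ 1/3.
8/225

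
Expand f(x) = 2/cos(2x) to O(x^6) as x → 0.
2 + 4*x**2 + 20*x**4/3 + O(x**6)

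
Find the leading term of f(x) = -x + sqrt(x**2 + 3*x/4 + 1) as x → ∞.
3/8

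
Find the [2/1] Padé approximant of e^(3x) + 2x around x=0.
(-x**2/2 + 4*x + 1)/(1 - x)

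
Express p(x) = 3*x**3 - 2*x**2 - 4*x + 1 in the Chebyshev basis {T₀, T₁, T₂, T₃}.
(-7/4)T₁ - T₂ + (3/4)T₃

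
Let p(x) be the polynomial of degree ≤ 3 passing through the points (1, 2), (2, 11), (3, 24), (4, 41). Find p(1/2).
-1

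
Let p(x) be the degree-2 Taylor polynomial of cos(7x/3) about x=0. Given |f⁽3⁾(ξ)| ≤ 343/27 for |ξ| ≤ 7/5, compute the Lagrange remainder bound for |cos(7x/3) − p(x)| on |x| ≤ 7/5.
117649/20250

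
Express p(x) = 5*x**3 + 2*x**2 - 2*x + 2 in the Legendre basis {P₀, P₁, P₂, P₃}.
(8/3)P₀ + P₁ + (4/3)P₂ + (2)P₃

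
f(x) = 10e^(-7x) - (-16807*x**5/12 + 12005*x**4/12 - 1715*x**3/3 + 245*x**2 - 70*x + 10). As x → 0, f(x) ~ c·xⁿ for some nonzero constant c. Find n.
6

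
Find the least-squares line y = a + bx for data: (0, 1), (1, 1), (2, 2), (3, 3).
a = 7/10, b = 7/10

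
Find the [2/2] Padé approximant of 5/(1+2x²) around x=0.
5/(2*x**2 + 1)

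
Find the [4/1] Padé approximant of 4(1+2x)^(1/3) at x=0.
(64*x**4/243 - 256*x**3/405 + 32*x**2/15 + 128*x/15 + 4)/(22*x/15 + 1)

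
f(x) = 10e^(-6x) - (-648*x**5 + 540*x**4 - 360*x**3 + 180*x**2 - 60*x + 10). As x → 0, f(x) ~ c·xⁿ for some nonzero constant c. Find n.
6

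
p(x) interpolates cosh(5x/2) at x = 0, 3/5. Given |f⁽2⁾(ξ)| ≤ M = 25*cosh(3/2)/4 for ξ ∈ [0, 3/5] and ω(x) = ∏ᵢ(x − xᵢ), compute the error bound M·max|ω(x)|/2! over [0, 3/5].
9*cosh(3/2)/32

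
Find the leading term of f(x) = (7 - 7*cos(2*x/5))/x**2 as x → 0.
14/25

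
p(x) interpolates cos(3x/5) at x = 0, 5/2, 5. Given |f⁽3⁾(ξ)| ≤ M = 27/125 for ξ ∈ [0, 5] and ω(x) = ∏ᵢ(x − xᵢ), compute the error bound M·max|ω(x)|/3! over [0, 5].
sqrt(3)/8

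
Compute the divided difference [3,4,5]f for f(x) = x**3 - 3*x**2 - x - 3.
9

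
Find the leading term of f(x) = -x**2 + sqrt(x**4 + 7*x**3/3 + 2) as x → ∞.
7*x/6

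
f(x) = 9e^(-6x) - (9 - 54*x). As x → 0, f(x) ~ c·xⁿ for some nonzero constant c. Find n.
2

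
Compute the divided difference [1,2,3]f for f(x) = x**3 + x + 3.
6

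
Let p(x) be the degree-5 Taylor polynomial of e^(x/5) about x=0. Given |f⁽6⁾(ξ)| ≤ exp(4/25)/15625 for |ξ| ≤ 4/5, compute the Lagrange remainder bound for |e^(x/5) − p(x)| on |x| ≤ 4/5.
256*exp(4/25)/10986328125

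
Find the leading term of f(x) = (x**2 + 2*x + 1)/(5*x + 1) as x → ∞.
x/5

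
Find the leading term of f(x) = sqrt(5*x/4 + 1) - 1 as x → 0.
5*x/8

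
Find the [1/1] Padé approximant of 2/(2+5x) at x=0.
1/(5*x/2 + 1)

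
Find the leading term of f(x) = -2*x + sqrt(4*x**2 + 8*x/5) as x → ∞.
2/5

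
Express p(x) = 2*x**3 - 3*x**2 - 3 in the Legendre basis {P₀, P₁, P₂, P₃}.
(-4)P₀ + (6/5)P₁ + (-2)P₂ + (4/5)P₃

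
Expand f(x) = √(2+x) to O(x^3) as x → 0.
sqrt(2) + sqrt(2)*x/4 - sqrt(2)*x**2/32 + O(x**3)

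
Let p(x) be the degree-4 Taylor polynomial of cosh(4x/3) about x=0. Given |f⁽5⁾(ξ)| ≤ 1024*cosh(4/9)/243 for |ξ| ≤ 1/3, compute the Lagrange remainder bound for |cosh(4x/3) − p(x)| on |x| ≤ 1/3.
128*cosh(4/9)/885735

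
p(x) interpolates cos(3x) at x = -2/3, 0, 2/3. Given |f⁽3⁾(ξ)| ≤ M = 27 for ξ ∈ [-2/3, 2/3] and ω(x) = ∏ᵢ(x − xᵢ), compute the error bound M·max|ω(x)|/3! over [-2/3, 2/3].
8*sqrt(3)/27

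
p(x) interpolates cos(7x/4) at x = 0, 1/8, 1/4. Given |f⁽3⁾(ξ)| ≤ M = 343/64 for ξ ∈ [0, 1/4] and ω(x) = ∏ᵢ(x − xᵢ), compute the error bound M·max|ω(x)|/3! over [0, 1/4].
343*sqrt(3)/884736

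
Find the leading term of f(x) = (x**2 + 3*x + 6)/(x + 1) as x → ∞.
x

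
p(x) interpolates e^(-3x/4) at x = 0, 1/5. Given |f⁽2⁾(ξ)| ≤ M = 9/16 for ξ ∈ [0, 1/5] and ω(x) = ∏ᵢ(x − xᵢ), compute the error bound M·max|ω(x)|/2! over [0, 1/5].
9/3200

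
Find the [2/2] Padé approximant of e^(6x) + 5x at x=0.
(87*x**2/4 + 47*x/4 + 1)/(-9*x**2/2 + 3*x/4 + 1)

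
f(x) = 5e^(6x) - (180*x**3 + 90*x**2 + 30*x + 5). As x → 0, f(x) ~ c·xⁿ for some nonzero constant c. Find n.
4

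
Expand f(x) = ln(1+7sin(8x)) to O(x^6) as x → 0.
56*x - 1568*x**2 + 173824*x**3/3 - 7275520*x**4/3 + 324825088*x**5/3 + O(x**6)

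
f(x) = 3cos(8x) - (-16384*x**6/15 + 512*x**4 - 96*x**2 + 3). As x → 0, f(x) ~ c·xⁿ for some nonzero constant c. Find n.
8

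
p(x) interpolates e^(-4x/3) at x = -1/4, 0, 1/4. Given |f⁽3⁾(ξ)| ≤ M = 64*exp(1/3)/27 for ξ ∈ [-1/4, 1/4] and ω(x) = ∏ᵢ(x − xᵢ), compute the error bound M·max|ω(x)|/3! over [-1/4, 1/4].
sqrt(3)*exp(1/3)/729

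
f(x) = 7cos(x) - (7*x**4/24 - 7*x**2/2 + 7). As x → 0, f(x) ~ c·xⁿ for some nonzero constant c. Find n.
6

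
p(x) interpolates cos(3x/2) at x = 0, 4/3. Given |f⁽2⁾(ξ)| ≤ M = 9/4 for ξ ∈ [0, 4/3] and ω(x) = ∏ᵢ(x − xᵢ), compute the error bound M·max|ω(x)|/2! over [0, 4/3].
1/2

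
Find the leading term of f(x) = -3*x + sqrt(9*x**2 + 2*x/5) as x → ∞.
1/15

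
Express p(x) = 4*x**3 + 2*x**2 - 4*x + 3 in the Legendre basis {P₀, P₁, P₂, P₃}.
(11/3)P₀ + (-8/5)P₁ + (4/3)P₂ + (8/5)P₃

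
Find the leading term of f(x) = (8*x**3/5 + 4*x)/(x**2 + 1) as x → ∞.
8*x/5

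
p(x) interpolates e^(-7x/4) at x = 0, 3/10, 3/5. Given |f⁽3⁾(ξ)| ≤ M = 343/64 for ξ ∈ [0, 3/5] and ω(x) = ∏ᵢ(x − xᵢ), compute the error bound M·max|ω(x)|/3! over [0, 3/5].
343*sqrt(3)/64000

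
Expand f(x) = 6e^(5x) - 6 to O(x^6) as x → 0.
30*x + 75*x**2 + 125*x**3 + 625*x**4/4 + 625*x**5/4 + O(x**6)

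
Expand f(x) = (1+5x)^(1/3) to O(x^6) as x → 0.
1 + 5*x/3 - 25*x**2/9 + 625*x**3/81 - 6250*x**4/243 + 68750*x**5/729 + O(x**6)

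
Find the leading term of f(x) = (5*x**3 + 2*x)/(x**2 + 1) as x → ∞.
5*x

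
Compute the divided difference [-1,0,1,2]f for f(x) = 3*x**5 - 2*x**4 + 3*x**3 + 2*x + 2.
14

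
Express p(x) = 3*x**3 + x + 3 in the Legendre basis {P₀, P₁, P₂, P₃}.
(3)P₀ + (14/5)P₁ + (6/5)P₃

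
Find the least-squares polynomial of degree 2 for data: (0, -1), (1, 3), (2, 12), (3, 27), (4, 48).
-31/35 + (27/35)x + (20/7)x²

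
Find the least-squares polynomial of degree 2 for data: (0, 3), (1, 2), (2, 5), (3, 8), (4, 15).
101/35 + (-11/7)x + (8/7)x²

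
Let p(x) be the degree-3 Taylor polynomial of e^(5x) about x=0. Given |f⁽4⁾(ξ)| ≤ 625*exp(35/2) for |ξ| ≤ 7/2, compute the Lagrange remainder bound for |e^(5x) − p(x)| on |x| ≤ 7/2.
1500625*exp(35/2)/384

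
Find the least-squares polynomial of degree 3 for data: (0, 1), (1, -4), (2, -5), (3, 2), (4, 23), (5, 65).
8/9 + (-778/189)x + (-349/252)x² + (103/108)x³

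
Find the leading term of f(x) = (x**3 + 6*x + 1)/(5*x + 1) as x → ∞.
x**2/5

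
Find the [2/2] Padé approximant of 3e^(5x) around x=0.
(25*x**2/4 + 15*x/2 + 3)/(25*x**2/12 - 5*x/2 + 1)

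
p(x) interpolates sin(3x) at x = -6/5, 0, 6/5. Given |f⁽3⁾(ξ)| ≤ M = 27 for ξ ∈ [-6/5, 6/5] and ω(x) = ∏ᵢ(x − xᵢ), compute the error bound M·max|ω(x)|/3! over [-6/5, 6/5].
216*sqrt(3)/125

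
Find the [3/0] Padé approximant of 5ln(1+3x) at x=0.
15*x*(6*x**2 - 3*x + 2)/2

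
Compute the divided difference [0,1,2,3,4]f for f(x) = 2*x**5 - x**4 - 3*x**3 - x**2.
19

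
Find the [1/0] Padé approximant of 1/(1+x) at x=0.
1 - x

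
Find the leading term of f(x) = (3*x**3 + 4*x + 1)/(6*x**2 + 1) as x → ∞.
x/2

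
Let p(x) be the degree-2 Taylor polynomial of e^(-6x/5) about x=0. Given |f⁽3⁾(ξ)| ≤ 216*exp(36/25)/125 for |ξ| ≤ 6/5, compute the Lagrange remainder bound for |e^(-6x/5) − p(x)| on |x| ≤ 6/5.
7776*exp(36/25)/15625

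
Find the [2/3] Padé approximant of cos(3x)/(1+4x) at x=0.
(1 - 15*x**2/4)/(3*x**3 + 3*x**2/4 + 4*x + 1)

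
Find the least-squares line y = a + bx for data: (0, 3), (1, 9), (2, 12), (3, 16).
a = 37/10, b = 21/5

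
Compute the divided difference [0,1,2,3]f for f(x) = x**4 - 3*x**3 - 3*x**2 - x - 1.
3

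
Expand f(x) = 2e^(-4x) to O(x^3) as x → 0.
2 - 8*x + 16*x**2 + O(x**3)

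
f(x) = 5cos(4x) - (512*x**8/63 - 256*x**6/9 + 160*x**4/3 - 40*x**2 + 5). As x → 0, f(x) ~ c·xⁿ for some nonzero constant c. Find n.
10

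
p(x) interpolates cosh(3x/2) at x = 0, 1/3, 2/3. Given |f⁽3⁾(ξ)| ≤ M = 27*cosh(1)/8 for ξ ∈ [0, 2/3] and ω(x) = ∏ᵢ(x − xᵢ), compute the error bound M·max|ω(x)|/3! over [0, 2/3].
sqrt(3)*cosh(1)/216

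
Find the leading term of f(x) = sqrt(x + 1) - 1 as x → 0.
x/2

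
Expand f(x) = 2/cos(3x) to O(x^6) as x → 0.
2 + 9*x**2 + 135*x**4/4 + O(x**6)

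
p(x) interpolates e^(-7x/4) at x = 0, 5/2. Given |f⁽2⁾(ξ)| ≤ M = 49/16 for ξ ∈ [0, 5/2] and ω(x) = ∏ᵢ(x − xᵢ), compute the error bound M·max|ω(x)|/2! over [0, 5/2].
1225/512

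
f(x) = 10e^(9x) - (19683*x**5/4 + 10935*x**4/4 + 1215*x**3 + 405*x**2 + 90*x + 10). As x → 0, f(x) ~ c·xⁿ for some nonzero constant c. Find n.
6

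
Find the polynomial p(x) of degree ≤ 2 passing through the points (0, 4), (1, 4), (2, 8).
2*x**2 - 2*x + 4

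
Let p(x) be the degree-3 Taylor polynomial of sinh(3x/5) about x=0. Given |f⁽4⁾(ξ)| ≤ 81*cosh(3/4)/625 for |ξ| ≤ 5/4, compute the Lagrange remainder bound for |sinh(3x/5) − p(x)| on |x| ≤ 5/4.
27*cosh(3/4)/2048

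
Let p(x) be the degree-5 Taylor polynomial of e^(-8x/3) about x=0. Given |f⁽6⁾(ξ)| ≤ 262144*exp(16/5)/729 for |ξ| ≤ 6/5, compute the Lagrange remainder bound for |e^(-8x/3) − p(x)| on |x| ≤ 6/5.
1048576*exp(16/5)/703125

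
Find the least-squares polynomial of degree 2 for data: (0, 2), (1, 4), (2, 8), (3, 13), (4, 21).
72/35 + (69/70)x + (13/14)x²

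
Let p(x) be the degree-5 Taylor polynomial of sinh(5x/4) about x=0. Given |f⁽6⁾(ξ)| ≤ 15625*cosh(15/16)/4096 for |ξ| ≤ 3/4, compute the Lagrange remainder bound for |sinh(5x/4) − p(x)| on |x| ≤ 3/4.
253125*cosh(15/16)/268435456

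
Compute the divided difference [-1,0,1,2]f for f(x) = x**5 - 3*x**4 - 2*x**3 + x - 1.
-3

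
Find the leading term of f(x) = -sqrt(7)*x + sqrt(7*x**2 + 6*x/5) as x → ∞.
3*sqrt(7)/35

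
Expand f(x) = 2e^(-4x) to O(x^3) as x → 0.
2 - 8*x + 16*x**2 + O(x**3)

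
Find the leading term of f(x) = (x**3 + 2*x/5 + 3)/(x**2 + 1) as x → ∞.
x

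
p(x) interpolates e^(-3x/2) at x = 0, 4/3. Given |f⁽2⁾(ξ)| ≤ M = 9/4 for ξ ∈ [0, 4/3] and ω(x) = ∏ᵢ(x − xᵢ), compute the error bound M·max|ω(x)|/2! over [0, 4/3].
1/2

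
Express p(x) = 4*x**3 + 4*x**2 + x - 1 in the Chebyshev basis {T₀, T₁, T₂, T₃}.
T₀ + (4)T₁ + (2)T₂ + T₃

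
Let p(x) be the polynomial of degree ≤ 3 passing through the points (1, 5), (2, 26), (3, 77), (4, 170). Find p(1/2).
2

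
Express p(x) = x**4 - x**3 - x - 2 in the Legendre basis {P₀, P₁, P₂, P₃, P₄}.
(-9/5)P₀ + (-8/5)P₁ + (4/7)P₂ + (-2/5)P₃ + (8/35)P₄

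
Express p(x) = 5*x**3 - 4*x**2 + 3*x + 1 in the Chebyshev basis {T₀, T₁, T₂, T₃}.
-T₀ + (27/4)T₁ + (-2)T₂ + (5/4)T₃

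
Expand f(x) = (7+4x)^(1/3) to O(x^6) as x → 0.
7**(1/3) + 4*7**(1/3)*x/21 - 16*7**(1/3)*x**2/441 + 320*7**(1/3)*x**3/27783 - 2560*7**(1/3)*x**4/583443 + 22528*7**(1/3)*x**5/12252303 + O(x**6)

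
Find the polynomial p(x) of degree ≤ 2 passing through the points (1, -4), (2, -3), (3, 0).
x**2 - 2*x - 3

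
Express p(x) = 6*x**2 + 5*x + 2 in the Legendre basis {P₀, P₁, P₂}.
(4)P₀ + (5)P₁ + (4)P₂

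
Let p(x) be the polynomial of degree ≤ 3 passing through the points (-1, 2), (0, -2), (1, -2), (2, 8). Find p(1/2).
-23/8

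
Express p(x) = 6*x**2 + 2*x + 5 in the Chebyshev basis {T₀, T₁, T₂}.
(8)T₀ + (2)T₁ + (3)T₂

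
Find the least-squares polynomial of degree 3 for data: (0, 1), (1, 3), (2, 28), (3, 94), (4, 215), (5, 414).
55/63 + (-80/27)x + (613/252)x² + (317/108)x³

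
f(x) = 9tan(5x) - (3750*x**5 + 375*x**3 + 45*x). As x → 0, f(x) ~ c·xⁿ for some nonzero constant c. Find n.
7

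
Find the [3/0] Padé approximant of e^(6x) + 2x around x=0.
36*x**3 + 18*x**2 + 8*x + 1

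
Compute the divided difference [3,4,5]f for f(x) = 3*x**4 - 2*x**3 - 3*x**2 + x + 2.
264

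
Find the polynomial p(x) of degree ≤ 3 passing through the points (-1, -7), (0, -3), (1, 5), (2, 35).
3*x**3 + 2*x**2 + 3*x - 3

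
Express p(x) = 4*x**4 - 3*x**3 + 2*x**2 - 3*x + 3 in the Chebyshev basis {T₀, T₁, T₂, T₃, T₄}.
(11/2)T₀ + (-21/4)T₁ + (3)T₂ + (-3/4)T₃ + (1/2)T₄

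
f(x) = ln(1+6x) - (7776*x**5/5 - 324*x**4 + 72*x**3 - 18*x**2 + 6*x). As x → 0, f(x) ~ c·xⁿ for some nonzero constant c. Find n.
6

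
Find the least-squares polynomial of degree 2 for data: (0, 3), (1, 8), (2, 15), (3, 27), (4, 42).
111/35 + (179/70)x + (25/14)x²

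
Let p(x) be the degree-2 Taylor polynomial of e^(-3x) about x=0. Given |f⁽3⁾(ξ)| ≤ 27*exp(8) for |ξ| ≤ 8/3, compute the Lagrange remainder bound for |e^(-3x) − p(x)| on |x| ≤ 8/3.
256*exp(8)/3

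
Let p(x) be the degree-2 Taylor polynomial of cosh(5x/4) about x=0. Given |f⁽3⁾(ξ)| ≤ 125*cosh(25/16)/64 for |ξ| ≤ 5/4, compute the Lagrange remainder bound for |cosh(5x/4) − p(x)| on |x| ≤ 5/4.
15625*cosh(25/16)/24576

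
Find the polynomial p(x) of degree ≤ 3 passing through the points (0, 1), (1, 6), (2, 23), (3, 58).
x**3 + 3*x**2 + x + 1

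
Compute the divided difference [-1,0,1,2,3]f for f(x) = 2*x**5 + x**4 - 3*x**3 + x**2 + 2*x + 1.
11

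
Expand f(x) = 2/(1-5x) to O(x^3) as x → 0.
2 + 10*x + 50*x**2 + O(x**3)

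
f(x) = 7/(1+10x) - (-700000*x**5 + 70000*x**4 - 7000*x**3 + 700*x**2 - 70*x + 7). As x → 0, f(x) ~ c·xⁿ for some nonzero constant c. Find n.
6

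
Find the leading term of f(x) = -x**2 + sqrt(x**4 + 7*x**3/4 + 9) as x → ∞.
7*x/8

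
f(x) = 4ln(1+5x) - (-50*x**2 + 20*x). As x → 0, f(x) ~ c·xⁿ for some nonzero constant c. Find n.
3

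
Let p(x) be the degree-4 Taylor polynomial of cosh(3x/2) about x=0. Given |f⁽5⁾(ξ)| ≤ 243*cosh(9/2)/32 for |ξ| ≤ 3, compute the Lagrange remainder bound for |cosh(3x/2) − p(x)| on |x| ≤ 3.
19683*cosh(9/2)/1280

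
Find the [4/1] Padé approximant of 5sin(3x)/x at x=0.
81*x**4/8 - 45*x**2/2 + 15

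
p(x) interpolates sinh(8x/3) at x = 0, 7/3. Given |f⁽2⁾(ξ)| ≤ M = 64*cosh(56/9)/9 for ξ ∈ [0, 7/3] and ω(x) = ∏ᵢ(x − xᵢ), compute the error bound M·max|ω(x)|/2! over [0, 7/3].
392*cosh(56/9)/81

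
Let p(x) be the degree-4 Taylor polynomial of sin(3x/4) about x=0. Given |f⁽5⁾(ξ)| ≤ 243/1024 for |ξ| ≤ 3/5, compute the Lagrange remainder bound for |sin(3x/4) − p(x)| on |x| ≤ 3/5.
19683/128000000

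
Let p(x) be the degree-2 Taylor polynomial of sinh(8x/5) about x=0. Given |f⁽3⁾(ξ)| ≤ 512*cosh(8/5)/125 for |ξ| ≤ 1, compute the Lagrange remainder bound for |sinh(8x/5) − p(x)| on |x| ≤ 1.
256*cosh(8/5)/375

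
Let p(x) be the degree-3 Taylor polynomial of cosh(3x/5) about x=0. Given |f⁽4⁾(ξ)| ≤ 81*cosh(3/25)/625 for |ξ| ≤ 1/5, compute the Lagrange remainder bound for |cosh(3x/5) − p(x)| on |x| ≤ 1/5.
27*cosh(3/25)/3125000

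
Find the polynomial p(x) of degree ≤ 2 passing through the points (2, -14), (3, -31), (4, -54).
-3*x**2 - 2*x + 2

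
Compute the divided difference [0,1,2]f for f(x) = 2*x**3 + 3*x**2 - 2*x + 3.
9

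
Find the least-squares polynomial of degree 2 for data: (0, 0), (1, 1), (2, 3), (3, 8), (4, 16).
8/35 + (-67/70)x + (17/14)x²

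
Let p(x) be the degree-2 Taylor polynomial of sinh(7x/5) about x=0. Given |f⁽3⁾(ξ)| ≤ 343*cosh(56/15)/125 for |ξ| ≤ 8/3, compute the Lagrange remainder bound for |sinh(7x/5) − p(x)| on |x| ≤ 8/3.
87808*cosh(56/15)/10125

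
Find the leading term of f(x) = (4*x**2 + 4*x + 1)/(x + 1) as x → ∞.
4*x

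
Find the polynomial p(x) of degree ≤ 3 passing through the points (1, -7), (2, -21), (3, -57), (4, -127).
-2*x**3 + x**2 - 3*x - 3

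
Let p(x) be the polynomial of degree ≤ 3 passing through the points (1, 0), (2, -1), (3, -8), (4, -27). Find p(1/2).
1/8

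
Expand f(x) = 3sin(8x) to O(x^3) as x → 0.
24*x + O(x**3)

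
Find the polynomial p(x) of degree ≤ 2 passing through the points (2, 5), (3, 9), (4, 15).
x**2 - x + 3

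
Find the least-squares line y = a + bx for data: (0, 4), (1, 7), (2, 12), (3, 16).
a = 18/5, b = 41/10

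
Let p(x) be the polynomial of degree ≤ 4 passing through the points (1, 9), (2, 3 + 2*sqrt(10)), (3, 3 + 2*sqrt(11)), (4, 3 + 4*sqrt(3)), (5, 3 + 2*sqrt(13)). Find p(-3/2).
-2145*sqrt(10)/16 - 1365*sqrt(3)/8 + 1155*sqrt(13)/64 + 9201/64 + 5005*sqrt(11)/32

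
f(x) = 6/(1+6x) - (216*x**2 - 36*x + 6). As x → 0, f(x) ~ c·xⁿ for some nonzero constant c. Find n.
3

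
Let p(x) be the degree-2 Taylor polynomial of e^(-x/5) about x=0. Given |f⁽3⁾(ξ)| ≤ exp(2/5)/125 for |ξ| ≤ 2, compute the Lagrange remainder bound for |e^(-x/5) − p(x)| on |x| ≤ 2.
4*exp(2/5)/375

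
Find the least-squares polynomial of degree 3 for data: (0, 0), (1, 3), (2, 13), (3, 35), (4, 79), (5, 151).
-1/14 + (81/28)x + (-11/14)x² + (5/4)x³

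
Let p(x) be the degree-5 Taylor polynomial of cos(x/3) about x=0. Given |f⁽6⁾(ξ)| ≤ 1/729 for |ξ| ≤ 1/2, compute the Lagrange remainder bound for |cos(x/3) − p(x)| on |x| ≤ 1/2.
1/33592320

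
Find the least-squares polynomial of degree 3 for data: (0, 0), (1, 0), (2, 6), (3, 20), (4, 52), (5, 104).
-4/63 + (-19/189)x + (-4/9)x² + (25/27)x³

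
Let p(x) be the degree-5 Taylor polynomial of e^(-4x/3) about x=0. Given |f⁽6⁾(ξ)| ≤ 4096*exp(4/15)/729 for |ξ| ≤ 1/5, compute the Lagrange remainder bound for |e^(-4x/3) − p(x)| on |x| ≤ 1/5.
256*exp(4/15)/512578125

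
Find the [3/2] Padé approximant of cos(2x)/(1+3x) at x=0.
(44*x**3/7 - 44*x**2/21 - 3*x + 1)/(1 - 191*x**2/21)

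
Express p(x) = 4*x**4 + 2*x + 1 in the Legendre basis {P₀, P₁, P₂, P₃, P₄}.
(9/5)P₀ + (2)P₁ + (16/7)P₂ + (32/35)P₄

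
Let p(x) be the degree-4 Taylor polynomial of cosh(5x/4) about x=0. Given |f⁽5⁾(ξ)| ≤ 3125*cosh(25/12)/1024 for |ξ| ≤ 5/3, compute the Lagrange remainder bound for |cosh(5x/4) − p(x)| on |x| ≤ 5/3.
1953125*cosh(25/12)/5971968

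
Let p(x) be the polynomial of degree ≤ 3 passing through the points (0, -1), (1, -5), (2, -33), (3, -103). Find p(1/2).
-9/8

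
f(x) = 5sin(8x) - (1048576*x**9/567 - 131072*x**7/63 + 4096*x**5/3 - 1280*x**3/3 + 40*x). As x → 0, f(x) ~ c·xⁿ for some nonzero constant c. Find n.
11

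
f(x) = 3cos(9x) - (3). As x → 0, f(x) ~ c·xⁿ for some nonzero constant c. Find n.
2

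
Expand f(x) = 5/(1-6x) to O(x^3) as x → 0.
5 + 30*x + 180*x**2 + O(x**3)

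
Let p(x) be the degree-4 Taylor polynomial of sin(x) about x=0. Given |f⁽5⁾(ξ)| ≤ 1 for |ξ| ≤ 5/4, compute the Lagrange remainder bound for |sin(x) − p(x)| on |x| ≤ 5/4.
625/24576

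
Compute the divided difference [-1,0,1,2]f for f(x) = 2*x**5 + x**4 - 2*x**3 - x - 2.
10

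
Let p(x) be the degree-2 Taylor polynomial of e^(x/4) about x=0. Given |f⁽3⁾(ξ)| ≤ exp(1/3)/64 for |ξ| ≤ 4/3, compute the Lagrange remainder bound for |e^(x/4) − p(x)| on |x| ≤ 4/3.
exp(1/3)/162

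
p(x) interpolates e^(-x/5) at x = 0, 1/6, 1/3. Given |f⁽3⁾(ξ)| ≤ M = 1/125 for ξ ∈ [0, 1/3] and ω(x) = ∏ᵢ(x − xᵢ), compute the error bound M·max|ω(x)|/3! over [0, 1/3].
sqrt(3)/729000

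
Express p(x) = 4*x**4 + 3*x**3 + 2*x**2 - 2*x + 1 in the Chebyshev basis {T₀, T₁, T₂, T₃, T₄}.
(7/2)T₀ + (1/4)T₁ + (3)T₂ + (3/4)T₃ + (1/2)T₄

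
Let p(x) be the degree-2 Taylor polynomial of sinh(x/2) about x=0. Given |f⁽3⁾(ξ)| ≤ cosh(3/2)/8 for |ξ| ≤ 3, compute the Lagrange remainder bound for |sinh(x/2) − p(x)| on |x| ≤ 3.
9*cosh(3/2)/16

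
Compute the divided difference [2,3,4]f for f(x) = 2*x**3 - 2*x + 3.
18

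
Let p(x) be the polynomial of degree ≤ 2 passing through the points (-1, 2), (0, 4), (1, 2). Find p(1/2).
7/2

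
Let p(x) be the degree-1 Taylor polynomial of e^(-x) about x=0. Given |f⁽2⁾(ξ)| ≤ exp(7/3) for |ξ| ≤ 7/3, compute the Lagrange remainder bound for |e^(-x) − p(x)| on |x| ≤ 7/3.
49*exp(7/3)/18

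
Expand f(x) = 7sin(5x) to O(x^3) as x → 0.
35*x + O(x**3)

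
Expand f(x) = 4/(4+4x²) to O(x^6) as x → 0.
1 - x**2 + x**4 + O(x**6)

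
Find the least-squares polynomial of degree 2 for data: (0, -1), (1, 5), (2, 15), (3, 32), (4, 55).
-26/35 + (153/70)x + (41/14)x²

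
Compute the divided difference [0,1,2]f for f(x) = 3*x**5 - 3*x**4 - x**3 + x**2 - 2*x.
22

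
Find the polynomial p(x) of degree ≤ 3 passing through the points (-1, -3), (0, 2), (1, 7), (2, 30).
3*x**3 + 2*x + 2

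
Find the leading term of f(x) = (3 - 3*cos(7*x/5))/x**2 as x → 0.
147/50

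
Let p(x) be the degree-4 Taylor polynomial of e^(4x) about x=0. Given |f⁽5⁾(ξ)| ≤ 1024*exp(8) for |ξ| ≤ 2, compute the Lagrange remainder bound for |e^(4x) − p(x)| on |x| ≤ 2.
4096*exp(8)/15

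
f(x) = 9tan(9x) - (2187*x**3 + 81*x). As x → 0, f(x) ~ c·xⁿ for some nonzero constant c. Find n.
5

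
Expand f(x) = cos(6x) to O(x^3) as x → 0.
1 - 18*x**2 + O(x**3)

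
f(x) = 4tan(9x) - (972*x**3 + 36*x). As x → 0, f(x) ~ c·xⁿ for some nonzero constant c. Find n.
5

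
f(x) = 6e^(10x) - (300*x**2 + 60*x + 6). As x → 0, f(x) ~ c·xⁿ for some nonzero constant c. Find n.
3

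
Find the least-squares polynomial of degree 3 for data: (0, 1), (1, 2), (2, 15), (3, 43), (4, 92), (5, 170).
103/126 + (-163/108)x + (289/126)x² + (103/108)x³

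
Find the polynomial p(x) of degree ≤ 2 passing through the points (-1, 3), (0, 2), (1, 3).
x**2 + 2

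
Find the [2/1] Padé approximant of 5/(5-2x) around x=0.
1/(1 - 2*x/5)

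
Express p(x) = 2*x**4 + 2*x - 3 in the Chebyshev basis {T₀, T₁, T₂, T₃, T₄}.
(-9/4)T₀ + (2)T₁ + T₂ + (1/4)T₄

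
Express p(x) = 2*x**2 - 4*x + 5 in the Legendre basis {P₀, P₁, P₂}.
(17/3)P₀ + (-4)P₁ + (4/3)P₂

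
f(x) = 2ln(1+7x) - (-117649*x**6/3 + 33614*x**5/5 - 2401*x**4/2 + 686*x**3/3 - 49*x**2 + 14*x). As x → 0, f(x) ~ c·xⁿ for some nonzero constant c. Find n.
7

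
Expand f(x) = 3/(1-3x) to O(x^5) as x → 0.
3 + 9*x + 27*x**2 + 81*x**3 + 243*x**4 + O(x**5)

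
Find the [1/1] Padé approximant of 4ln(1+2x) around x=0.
8*x/(x + 1)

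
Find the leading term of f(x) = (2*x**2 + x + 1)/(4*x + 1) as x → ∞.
x/2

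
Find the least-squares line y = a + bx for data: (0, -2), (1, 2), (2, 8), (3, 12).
a = -11/5, b = 24/5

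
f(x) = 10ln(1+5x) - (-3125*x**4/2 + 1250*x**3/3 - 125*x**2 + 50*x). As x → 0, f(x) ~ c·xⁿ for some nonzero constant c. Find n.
5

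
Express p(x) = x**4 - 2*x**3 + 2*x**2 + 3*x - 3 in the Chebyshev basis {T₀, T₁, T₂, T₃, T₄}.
(-13/8)T₀ + (3/2)T₁ + (3/2)T₂ + (-1/2)T₃ + (1/8)T₄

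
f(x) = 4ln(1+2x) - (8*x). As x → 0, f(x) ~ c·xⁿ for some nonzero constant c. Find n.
2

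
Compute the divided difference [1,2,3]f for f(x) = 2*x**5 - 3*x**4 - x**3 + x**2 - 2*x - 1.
100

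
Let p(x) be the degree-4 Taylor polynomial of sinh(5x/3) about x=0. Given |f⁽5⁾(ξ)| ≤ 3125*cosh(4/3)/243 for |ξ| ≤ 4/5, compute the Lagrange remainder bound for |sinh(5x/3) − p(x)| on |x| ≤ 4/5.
128*cosh(4/3)/3645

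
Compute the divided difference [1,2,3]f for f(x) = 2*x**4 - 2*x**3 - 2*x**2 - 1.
36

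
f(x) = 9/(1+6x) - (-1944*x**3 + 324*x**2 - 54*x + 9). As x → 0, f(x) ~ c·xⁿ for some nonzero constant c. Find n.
4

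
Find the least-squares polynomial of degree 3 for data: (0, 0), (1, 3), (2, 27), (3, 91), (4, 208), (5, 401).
-5/63 + (-41/27)x + (227/126)x² + (157/54)x³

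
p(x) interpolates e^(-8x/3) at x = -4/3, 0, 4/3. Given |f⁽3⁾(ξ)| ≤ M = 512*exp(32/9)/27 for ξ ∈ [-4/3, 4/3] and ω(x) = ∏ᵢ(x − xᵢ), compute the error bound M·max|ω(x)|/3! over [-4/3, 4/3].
32768*sqrt(3)*exp(32/9)/19683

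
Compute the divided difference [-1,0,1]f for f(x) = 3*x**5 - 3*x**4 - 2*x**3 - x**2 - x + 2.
-4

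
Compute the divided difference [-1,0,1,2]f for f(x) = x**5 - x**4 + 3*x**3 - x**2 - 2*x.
6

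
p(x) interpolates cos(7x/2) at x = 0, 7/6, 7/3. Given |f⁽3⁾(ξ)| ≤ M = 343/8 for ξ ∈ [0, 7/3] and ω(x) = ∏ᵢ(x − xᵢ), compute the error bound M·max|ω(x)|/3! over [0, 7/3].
117649*sqrt(3)/46656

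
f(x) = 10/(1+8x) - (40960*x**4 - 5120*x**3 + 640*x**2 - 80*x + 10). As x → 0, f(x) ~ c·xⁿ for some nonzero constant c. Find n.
5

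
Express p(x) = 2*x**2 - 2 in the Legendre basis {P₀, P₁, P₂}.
(-4/3)P₀ + (4/3)P₂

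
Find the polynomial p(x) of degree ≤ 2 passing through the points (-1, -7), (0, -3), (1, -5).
-3*x**2 + x - 3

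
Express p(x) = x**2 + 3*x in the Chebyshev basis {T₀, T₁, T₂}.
(1/2)T₀ + (3)T₁ + (1/2)T₂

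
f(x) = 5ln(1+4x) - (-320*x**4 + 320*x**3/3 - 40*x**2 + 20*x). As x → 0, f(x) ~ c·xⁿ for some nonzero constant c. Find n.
5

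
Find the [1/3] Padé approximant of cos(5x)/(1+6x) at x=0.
(1 - 125*x/72)/(7675*x**3/144 + 25*x**2/12 + 307*x/72 + 1)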